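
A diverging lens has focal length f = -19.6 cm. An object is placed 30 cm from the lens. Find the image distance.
1/di = 1/f − 1/do → di = -11.85 cm (virtual image)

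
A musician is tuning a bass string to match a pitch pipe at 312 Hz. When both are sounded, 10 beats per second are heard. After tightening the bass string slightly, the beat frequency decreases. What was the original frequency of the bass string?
302 Hz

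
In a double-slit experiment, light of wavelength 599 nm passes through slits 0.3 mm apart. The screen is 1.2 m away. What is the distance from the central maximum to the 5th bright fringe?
y = mλL/d = 11.98 mm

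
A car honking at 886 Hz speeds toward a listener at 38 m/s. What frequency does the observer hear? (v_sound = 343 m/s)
f_obs = f·v/(v − v_s) = 996.4 Hz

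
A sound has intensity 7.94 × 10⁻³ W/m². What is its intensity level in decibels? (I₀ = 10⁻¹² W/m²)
β = 10·log₁₀(I/I₀) = 99 dB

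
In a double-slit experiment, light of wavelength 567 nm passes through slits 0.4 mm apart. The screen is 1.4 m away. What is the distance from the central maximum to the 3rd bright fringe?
y = mλL/d = 5.954 mm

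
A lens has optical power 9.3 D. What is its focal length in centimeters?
f = 1/P = 10.75 cm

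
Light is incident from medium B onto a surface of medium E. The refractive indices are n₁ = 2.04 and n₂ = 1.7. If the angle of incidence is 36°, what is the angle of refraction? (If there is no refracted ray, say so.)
sin θ₂ = (n₁/n₂)·sin θ₁ = 0.7053 → θ₂ = 44.86°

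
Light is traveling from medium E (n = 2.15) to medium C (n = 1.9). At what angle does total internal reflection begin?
θc = arcsin(n₂/n₁) = 62.09°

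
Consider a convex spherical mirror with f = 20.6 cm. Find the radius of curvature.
R = 2|f| = 41.2 cm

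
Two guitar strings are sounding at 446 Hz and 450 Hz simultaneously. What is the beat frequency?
4 Hz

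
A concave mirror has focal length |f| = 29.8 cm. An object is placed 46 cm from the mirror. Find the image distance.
f = +29.8 cm (concave); 1/di = 1/f − 1/do → di = 84.62 cm (real image, in front of mirror)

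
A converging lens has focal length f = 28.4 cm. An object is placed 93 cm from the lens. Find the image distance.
1/di = 1/f − 1/do → di = 40.89 cm (real image)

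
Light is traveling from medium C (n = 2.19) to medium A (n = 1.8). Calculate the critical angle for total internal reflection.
θc = arcsin(n₂/n₁) = 55.28°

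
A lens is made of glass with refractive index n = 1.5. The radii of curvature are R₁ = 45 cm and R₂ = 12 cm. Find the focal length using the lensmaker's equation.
1/f = (n − 1)(1/R₁ − 1/R₂) → f = -32.73 cm (diverging lens)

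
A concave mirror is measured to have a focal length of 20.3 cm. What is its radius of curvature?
R = 2|f| = 40.6 cm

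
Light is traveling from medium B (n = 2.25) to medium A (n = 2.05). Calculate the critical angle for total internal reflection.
θc = arcsin(n₂/n₁) = 65.66°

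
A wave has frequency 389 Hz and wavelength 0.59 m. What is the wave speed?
v = fλ = 229.5 m/s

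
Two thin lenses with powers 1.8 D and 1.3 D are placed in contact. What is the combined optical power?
P_total = P₁ + P₂ = 3.1 D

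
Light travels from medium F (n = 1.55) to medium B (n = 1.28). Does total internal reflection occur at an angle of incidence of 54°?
θc = arcsin(n₂/n₁) = 55.67°; 54° < θc, so no — the ray refracts.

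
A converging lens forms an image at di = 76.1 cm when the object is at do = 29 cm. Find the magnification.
M = −di/do = -2.624 (inverted image)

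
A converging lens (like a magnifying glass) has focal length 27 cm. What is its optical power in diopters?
P = 1/f = 3.704 D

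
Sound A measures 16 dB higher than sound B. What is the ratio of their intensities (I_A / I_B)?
I_A/I_B = 10^(Δβ/10) = 39.81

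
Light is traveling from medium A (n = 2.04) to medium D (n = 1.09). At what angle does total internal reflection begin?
θc = arcsin(n₂/n₁) = 32.3°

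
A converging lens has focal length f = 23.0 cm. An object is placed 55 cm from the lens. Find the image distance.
1/di = 1/f − 1/do → di = 39.53 cm (real image)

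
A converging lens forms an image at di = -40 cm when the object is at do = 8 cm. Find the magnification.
M = −di/do = 5 (upright image)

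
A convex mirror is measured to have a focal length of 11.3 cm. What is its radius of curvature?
R = 2|f| = 22.6 cm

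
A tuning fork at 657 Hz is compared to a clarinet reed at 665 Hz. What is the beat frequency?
8 Hz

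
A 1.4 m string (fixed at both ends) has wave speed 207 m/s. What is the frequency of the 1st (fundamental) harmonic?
fₙ = nv/(2L) = 73.93 Hz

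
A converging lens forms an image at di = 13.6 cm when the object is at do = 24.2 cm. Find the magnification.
M = −di/do = -0.562 (inverted image)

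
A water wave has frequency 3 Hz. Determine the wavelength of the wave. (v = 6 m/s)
λ = v/f = 2 m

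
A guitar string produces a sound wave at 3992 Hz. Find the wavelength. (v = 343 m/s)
λ = v/f = 0.08592 m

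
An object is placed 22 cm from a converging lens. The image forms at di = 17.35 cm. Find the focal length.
1/f = 1/do + 1/di → f = 9.7 cm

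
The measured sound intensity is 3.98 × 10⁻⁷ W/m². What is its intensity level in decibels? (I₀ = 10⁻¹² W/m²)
β = 10·log₁₀(I/I₀) = 56 dB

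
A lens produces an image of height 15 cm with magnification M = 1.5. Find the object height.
ho = |hi|/|M| = 10 cm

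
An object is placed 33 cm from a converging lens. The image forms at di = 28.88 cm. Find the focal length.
1/f = 1/do + 1/di → f = 15.4 cm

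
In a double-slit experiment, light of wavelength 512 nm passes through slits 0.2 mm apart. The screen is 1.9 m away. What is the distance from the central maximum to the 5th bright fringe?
y = mλL/d = 24.32 mm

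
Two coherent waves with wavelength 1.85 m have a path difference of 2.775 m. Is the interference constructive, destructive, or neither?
destructive — path difference = 1.5λ, an odd multiple of λ/2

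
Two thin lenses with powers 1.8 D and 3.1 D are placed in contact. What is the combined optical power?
P_total = P₁ + P₂ = 4.9 D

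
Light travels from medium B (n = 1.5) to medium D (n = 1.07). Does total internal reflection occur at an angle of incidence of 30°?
θc = arcsin(n₂/n₁) = 45.51°; 30° < θc, so no — the ray refracts.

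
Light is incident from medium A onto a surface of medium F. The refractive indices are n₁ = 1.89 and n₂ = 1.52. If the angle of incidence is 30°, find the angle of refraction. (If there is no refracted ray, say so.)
sin θ₂ = (n₁/n₂)·sin θ₁ = 0.6217 → θ₂ = 38.44°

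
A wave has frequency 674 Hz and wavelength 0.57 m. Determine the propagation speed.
v = fλ = 384.2 m/s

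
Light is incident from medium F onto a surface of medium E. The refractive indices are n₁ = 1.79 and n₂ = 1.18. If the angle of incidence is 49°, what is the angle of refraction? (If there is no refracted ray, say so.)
sin θ₂ = (n₁/n₂)·sin θ₁ = 1.145 > 1, so there is no refracted ray — the light undergoes total internal reflection.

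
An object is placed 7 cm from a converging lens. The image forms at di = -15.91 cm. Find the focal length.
1/f = 1/do + 1/di → f = 12.5 cm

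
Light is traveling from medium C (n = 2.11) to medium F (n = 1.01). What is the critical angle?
θc = arcsin(n₂/n₁) = 28.6°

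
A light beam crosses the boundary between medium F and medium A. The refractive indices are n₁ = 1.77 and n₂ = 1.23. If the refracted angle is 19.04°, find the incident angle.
sin θ₁ = (n₂/n₁)·sin θ₂ → θ₁ = 13.1°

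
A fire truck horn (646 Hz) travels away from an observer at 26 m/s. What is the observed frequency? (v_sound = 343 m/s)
f_obs = f·v/(v + v_s) = 600.5 Hz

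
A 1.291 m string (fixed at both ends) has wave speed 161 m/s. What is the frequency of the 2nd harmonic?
fₙ = nv/(2L) = 124.7 Hz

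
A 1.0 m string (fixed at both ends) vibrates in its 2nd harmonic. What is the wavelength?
λₙ = 2L/n = 1 m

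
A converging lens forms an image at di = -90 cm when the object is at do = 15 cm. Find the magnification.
M = −di/do = 6 (upright image)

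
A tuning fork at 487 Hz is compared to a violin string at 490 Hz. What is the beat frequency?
3 Hz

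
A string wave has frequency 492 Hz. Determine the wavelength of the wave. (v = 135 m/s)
λ = v/f = 0.2744 m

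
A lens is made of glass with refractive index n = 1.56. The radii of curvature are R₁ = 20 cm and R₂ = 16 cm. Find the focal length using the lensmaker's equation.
1/f = (n − 1)(1/R₁ − 1/R₂) → f = -142.9 cm (diverging lens)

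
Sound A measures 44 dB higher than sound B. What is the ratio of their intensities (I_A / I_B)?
I_A/I_B = 10^(Δβ/10) = 25120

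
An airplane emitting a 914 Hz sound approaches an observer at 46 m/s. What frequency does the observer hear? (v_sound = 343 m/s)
f_obs = f·v/(v − v_s) = 1056 Hz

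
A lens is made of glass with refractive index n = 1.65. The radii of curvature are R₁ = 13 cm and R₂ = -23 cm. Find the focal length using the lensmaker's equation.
1/f = (n − 1)(1/R₁ − 1/R₂) → f = 12.78 cm (converging lens)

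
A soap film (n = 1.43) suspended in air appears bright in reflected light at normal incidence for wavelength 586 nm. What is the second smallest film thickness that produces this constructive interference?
2nt = (m − ½)λ with m = 2 → t = (m − ½)λ/(2n) = 307.3 nm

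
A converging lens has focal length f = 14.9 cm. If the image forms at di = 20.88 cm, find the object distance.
1/do = 1/f − 1/di → do = 52.03 cm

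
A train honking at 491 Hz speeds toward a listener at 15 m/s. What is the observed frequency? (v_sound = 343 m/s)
f_obs = f·v/(v − v_s) = 513.5 Hz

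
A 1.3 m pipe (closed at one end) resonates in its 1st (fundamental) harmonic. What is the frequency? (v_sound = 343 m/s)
fₙ = nv/(4L) = 65.96 Hz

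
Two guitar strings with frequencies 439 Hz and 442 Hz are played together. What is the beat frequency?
3 Hz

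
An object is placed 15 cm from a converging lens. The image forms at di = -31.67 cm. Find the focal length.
1/f = 1/do + 1/di → f = 28.5 cm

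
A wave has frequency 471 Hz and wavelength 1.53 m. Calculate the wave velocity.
v = fλ = 720.6 m/s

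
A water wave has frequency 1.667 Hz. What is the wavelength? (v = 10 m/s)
λ = v/f = 5.999 m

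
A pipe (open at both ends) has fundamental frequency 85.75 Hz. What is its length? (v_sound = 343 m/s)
L = v/(2f₁) = 2 m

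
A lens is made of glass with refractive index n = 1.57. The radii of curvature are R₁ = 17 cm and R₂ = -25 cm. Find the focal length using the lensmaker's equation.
1/f = (n − 1)(1/R₁ − 1/R₂) → f = 17.75 cm (converging lens)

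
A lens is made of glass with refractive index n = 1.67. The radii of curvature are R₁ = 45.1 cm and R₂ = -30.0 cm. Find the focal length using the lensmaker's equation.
1/f = (n − 1)(1/R₁ − 1/R₂) → f = 26.89 cm (converging lens)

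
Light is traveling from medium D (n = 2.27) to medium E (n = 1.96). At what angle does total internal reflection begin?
θc = arcsin(n₂/n₁) = 59.7°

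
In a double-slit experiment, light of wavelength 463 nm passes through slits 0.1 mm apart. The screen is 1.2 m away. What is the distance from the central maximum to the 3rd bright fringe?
y = mλL/d = 16.67 mm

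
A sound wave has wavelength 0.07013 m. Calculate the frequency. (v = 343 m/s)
f = v/λ = 4891 Hz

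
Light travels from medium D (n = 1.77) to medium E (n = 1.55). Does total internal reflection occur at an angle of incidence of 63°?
θc = arcsin(n₂/n₁) = 61.13°; 63° > θc, so yes — total internal reflection.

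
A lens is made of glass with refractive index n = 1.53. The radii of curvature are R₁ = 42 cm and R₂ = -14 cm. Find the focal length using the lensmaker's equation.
1/f = (n − 1)(1/R₁ − 1/R₂) → f = 19.81 cm (converging lens)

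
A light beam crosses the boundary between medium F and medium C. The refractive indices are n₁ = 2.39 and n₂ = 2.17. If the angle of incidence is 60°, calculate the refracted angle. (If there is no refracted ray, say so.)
sin θ₂ = (n₁/n₂)·sin θ₁ = 0.9538 → θ₂ = 72.52°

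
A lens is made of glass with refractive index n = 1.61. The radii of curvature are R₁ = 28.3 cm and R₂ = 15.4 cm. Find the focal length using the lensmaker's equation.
1/f = (n − 1)(1/R₁ − 1/R₂) → f = -55.38 cm (diverging lens)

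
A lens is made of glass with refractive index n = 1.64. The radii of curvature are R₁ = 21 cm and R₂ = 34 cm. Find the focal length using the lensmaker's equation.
1/f = (n − 1)(1/R₁ − 1/R₂) → f = 85.82 cm (converging lens)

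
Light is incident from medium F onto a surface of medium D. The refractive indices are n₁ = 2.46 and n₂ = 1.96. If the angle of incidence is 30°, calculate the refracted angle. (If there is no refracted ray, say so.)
sin θ₂ = (n₁/n₂)·sin θ₁ = 0.6276 → θ₂ = 38.87°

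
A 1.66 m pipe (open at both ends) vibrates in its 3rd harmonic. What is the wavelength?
λₙ = 2L/n = 1.107 m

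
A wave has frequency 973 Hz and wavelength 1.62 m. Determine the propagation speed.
v = fλ = 1576 m/s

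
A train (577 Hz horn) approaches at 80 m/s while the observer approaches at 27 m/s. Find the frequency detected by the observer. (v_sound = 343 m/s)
f_obs = f·(v + v_o)/(v − v_s) = 811.7 Hz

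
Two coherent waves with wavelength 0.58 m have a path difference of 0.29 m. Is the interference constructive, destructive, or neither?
destructive — path difference = 0.5λ, an odd multiple of λ/2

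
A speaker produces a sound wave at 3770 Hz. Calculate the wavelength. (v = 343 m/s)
λ = v/f = 0.09098 m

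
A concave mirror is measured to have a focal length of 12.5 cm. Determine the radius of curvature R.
R = 2|f| = 25 cm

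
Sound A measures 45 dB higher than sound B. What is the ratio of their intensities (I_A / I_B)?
I_A/I_B = 10^(Δβ/10) = 31620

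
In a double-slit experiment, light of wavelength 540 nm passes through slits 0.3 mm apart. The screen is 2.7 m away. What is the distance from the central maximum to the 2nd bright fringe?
y = mλL/d = 9.72 mm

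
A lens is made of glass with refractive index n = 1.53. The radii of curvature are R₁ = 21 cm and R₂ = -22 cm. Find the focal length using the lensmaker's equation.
1/f = (n − 1)(1/R₁ − 1/R₂) → f = 20.27 cm (converging lens)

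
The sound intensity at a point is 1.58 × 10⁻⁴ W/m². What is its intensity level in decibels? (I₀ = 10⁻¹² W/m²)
β = 10·log₁₀(I/I₀) = 81.99 dB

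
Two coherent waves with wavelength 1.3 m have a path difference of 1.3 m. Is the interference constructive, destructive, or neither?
constructive — path difference = 1λ, a whole number of wavelengths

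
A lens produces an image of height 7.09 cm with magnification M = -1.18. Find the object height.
ho = |hi|/|M| = 6.008 cm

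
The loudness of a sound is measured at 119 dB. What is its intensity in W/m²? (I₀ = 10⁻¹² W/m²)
I = I₀·10^(β/10) = 7.94 × 10⁻¹ W/m²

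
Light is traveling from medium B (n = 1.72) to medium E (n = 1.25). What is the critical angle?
θc = arcsin(n₂/n₁) = 46.61°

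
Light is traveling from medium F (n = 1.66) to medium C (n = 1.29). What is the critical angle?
θc = arcsin(n₂/n₁) = 51°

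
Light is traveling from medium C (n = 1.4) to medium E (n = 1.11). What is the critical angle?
θc = arcsin(n₂/n₁) = 52.45°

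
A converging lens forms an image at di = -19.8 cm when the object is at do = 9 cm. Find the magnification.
M = −di/do = 2.2 (upright image)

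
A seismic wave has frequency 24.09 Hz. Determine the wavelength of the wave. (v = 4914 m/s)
λ = v/f = 204 m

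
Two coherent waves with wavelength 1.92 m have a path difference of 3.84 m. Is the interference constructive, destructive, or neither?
constructive — path difference = 2λ, a whole number of wavelengths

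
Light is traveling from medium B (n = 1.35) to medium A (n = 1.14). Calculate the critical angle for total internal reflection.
θc = arcsin(n₂/n₁) = 57.61°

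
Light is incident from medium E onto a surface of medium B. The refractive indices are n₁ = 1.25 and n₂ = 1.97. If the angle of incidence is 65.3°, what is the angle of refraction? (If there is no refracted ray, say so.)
sin θ₂ = (n₁/n₂)·sin θ₁ = 0.5765 → θ₂ = 35.2°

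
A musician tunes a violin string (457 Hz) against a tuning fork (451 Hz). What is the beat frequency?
6 Hz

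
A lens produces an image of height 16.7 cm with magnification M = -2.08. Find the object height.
ho = |hi|/|M| = 8.029 cm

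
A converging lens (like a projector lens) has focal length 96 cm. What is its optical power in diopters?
P = 1/f = 1.042 D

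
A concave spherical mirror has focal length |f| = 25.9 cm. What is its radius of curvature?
R = 2|f| = 51.8 cm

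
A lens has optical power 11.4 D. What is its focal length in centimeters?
f = 1/P = 8.772 cm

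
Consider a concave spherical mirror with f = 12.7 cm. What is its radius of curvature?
R = 2|f| = 25.4 cm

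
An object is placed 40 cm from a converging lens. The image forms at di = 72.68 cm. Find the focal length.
1/f = 1/do + 1/di → f = 25.8 cm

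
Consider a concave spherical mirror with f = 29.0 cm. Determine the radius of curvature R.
R = 2|f| = 58 cm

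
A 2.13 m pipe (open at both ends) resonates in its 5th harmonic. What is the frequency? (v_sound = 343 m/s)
fₙ = nv/(2L) = 402.6 Hz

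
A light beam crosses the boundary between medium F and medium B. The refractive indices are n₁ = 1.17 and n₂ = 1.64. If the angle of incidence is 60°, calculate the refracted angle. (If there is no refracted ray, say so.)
sin θ₂ = (n₁/n₂)·sin θ₁ = 0.6178 → θ₂ = 38.16°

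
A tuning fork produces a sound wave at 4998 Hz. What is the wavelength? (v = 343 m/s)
λ = v/f = 0.06863 m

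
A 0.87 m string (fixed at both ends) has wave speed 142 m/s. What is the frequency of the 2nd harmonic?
fₙ = nv/(2L) = 163.2 Hz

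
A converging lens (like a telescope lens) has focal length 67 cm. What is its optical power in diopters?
P = 1/f = 1.493 D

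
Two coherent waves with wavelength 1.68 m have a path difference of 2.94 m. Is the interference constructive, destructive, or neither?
neither (partial) — path difference = 1.75λ, neither a whole number of wavelengths nor an odd multiple of λ/2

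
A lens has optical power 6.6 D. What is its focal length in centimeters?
f = 1/P = 15.15 cm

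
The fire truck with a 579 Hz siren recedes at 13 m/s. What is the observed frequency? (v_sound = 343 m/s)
f_obs = f·v/(v + v_s) = 557.9 Hz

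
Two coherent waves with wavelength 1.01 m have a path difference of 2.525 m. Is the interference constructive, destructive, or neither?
destructive — path difference = 2.5λ, an odd multiple of λ/2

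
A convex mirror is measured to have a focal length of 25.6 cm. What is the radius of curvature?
R = 2|f| = 51.2 cm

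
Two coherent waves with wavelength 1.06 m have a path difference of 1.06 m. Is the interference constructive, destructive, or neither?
constructive — path difference = 1λ, a whole number of wavelengths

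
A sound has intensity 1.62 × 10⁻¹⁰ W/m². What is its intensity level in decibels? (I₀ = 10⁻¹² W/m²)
β = 10·log₁₀(I/I₀) = 22.1 dB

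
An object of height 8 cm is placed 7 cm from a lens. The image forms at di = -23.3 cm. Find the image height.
hi = (-di/do) × ho = 26.63 cm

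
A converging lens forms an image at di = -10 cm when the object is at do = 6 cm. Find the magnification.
M = −di/do = 1.667 (upright image)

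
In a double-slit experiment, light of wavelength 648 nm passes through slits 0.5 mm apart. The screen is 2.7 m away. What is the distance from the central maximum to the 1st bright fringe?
y = mλL/d = 3.499 mm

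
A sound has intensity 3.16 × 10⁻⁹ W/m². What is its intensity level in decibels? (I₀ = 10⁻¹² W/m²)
β = 10·log₁₀(I/I₀) = 35 dB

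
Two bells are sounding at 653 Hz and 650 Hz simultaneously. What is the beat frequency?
3 Hz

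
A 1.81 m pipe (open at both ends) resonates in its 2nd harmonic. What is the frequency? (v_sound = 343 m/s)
fₙ = nv/(2L) = 189.5 Hz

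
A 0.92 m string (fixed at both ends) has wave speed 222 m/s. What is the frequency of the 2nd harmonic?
fₙ = nv/(2L) = 241.3 Hz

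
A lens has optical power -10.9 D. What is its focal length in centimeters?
f = 1/P = -9.174 cm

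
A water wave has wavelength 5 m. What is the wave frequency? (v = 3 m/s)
f = v/λ = 0.6 Hz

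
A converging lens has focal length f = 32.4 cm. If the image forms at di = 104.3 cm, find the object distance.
1/do = 1/f − 1/di → do = 47 cm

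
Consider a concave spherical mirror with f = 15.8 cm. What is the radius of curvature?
R = 2|f| = 31.6 cm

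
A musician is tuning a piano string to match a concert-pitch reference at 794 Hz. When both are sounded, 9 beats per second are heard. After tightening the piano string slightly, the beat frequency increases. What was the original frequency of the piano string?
803 Hz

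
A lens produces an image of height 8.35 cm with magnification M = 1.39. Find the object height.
ho = |hi|/|M| = 6.007 cm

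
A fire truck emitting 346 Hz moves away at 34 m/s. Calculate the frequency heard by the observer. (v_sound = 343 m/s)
f_obs = f·v/(v + v_s) = 314.8 Hz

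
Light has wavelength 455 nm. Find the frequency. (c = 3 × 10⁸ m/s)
f = c/λ = 6.593 × 10¹⁴ Hz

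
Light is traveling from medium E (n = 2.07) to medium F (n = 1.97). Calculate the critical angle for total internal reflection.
θc = arcsin(n₂/n₁) = 72.12°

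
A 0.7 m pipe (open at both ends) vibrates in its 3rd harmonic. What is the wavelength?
λₙ = 2L/n = 0.4667 m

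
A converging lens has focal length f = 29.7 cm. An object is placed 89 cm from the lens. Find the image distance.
1/di = 1/f − 1/do → di = 44.58 cm (real image)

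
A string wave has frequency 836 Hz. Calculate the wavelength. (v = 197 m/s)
λ = v/f = 0.2356 m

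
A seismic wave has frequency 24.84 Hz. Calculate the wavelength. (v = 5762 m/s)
λ = v/f = 232 m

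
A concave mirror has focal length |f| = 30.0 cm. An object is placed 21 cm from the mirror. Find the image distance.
f = +30.0 cm (concave); 1/di = 1/f − 1/do → di = -70 cm (virtual image, behind mirror)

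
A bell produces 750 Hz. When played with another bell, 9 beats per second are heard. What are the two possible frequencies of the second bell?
f₂ = 750 ± 9 Hz → 759 Hz or 741 Hz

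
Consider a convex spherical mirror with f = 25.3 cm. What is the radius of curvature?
R = 2|f| = 50.6 cm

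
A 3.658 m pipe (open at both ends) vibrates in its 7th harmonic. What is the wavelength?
λₙ = 2L/n = 1.045 m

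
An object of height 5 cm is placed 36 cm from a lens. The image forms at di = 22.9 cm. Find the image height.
hi = (-di/do) × ho = -3.181 cm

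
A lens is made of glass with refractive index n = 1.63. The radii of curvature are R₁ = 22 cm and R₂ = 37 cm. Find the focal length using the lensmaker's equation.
1/f = (n − 1)(1/R₁ − 1/R₂) → f = 86.14 cm (converging lens)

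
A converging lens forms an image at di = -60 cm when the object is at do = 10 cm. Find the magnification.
M = −di/do = 6 (upright image)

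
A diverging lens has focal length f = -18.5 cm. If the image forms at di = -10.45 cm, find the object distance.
1/do = 1/f − 1/di → do = 24.02 cm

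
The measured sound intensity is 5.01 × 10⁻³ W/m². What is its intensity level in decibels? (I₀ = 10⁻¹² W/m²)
β = 10·log₁₀(I/I₀) = 97 dB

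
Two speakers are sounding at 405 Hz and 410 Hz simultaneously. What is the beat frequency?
5 Hz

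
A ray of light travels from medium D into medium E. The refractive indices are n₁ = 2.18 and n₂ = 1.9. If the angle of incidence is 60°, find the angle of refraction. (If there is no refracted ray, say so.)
sin θ₂ = (n₁/n₂)·sin θ₁ = 0.9937 → θ₂ = 83.54°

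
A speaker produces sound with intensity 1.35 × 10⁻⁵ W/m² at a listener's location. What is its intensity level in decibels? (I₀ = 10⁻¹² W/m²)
β = 10·log₁₀(I/I₀) = 71.3 dB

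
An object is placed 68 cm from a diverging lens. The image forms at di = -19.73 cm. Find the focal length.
1/f = 1/do + 1/di → f = -27.79 cm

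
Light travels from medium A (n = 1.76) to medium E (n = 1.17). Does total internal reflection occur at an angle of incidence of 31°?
θc = arcsin(n₂/n₁) = 41.66°; 31° < θc, so no — the ray refracts.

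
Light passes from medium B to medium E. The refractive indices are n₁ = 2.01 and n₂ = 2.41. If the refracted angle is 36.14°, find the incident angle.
sin θ₁ = (n₂/n₁)·sin θ₂ → θ₁ = 45°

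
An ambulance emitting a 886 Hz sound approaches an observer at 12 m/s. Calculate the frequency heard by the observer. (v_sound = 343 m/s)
f_obs = f·v/(v − v_s) = 918.1 Hz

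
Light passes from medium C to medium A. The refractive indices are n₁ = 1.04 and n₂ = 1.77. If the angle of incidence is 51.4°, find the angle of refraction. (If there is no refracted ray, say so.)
sin θ₂ = (n₁/n₂)·sin θ₁ = 0.4592 → θ₂ = 27.34°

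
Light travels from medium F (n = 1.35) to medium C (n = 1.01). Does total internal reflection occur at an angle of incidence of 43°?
θc = arcsin(n₂/n₁) = 48.43°; 43° < θc, so no — the ray refracts.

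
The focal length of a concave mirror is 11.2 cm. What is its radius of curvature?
R = 2|f| = 22.4 cm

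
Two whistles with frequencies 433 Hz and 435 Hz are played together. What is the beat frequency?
2 Hz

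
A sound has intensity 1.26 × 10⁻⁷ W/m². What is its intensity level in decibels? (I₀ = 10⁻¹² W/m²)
β = 10·log₁₀(I/I₀) = 51 dB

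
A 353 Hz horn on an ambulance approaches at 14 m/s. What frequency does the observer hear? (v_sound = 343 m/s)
f_obs = f·v/(v − v_s) = 368 Hz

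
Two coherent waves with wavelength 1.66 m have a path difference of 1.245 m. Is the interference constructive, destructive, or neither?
neither (partial) — path difference = 0.75λ, neither a whole number of wavelengths nor an odd multiple of λ/2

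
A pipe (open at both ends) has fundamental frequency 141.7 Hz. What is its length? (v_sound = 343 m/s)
L = v/(2f₁) = 1.21 m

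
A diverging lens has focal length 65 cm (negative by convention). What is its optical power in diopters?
P = 1/f = -1.538 D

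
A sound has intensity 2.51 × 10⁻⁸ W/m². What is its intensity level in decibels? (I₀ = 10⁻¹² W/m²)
β = 10·log₁₀(I/I₀) = 44 dB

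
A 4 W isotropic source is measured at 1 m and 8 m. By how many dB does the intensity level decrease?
Δβ = 20·log₁₀(r₂/r₁) = 18.06 dB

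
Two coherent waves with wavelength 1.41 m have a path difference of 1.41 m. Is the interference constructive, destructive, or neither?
constructive — path difference = 1λ, a whole number of wavelengths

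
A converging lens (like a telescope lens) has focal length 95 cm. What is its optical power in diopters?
P = 1/f = 1.053 D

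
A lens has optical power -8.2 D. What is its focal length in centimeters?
f = 1/P = -12.2 cm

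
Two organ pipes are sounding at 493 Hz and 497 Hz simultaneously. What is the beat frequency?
4 Hz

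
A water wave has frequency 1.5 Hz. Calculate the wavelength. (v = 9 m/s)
λ = v/f = 6 m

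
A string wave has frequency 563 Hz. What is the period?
T = 1/f = 0.001776 s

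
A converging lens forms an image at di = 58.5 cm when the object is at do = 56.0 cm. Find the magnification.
M = −di/do = -1.045 (inverted image)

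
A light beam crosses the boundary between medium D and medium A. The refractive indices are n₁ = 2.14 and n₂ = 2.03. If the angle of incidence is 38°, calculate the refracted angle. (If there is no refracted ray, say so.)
sin θ₂ = (n₁/n₂)·sin θ₁ = 0.649 → θ₂ = 40.47°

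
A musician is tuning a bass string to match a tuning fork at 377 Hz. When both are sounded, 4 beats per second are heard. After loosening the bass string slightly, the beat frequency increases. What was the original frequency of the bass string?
373 Hz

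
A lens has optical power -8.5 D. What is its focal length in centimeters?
f = 1/P = -11.76 cm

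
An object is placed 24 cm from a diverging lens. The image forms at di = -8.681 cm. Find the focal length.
1/f = 1/do + 1/di → f = -13.6 cm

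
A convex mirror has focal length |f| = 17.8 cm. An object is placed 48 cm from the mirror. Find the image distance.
f = −17.8 cm (convex); 1/di = 1/f − 1/do → di = -12.98 cm (virtual image, behind mirror)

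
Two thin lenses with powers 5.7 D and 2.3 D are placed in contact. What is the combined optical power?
P_total = P₁ + P₂ = 8.0 D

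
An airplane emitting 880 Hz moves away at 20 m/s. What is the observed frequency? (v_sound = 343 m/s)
f_obs = f·v/(v + v_s) = 831.5 Hz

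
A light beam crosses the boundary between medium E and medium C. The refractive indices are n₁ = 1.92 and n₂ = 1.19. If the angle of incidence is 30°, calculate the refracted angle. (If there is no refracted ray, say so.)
sin θ₂ = (n₁/n₂)·sin θ₁ = 0.8067 → θ₂ = 53.78°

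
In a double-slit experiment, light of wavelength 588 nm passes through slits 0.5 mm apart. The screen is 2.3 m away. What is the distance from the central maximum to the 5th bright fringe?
y = mλL/d = 13.52 mm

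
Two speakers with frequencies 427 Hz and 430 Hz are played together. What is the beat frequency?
3 Hz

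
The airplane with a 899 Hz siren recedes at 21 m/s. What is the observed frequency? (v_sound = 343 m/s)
f_obs = f·v/(v + v_s) = 847.1 Hz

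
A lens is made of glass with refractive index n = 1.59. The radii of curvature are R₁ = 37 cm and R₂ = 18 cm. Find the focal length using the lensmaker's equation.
1/f = (n − 1)(1/R₁ − 1/R₂) → f = -59.41 cm (diverging lens)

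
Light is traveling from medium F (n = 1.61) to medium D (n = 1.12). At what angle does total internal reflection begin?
θc = arcsin(n₂/n₁) = 44.08°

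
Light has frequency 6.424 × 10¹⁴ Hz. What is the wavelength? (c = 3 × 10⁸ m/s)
λ = c/f = 467 nm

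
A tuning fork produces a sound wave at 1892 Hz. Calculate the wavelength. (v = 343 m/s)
λ = v/f = 0.1813 m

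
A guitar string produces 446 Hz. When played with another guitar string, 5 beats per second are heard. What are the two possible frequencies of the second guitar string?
f₂ = 446 ± 5 Hz → 451 Hz or 441 Hz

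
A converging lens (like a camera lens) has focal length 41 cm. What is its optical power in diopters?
P = 1/f = 2.439 D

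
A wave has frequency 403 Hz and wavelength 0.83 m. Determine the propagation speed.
v = fλ = 334.5 m/s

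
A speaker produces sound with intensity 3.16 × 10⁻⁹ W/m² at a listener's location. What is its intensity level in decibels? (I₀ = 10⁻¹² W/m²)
β = 10·log₁₀(I/I₀) = 35 dB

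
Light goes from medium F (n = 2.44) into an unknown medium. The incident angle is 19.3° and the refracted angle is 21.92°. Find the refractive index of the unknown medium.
n₂ = n₁·sin θ₁ / sin θ₂ = 2.16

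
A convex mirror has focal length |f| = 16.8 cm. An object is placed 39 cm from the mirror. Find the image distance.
f = −16.8 cm (convex); 1/di = 1/f − 1/do → di = -11.74 cm (virtual image, behind mirror)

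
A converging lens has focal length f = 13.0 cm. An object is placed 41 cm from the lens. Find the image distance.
1/di = 1/f − 1/do → di = 19.04 cm (real image)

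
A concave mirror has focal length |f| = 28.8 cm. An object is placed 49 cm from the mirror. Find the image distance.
f = +28.8 cm (concave); 1/di = 1/f − 1/do → di = 69.86 cm (real image, in front of mirror)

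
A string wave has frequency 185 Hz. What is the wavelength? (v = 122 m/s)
λ = v/f = 0.6595 m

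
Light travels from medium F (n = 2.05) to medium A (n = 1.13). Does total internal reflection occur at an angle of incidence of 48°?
θc = arcsin(n₂/n₁) = 33.45°; 48° > θc, so yes — total internal reflection.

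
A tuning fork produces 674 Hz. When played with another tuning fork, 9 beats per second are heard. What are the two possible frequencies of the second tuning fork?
f₂ = 674 ± 9 Hz → 683 Hz or 665 Hz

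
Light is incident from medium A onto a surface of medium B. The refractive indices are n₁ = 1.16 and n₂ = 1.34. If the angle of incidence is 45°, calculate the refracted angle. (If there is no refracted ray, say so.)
sin θ₂ = (n₁/n₂)·sin θ₁ = 0.6121 → θ₂ = 37.74°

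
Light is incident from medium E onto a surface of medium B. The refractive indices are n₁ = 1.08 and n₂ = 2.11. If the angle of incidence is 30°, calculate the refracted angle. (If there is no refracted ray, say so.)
sin θ₂ = (n₁/n₂)·sin θ₁ = 0.2559 → θ₂ = 14.83°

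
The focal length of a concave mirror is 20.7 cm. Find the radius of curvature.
R = 2|f| = 41.4 cm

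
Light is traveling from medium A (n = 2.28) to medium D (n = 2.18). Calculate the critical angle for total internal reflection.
θc = arcsin(n₂/n₁) = 72.97°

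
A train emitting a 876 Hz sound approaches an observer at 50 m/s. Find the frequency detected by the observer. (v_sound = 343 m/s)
f_obs = f·v/(v − v_s) = 1025 Hz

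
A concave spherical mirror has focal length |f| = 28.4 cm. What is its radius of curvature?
R = 2|f| = 56.8 cm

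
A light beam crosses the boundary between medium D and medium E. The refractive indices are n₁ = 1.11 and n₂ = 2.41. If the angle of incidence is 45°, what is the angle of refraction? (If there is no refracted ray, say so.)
sin θ₂ = (n₁/n₂)·sin θ₁ = 0.3257 → θ₂ = 19.01°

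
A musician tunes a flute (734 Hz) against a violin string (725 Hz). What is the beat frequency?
9 Hz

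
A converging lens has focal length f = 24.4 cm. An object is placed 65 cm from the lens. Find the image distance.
1/di = 1/f − 1/do → di = 39.06 cm (real image)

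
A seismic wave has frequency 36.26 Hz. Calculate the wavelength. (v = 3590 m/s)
λ = v/f = 99.01 m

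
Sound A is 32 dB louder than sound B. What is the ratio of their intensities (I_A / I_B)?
I_A/I_B = 10^(Δβ/10) = 1585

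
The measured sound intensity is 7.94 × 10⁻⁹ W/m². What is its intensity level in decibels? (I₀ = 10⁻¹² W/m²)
β = 10·log₁₀(I/I₀) = 39 dB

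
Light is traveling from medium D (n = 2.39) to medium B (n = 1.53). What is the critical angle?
θc = arcsin(n₂/n₁) = 39.8°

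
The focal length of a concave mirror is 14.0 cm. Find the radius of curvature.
R = 2|f| = 28 cm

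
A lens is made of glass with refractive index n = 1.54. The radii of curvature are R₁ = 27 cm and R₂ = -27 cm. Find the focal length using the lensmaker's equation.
1/f = (n − 1)(1/R₁ − 1/R₂) → f = 25 cm (converging lens)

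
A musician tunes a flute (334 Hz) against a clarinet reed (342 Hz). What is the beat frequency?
8 Hz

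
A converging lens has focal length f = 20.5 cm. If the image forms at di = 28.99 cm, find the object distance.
1/do = 1/f − 1/di → do = 70 cm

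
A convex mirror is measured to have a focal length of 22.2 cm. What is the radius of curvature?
R = 2|f| = 44.4 cm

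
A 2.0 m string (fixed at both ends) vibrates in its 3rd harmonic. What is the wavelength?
λₙ = 2L/n = 1.333 m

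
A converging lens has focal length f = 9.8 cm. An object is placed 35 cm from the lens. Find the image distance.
1/di = 1/f − 1/do → di = 13.61 cm (real image)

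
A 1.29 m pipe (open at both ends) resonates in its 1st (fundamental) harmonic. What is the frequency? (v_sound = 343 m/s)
fₙ = nv/(2L) = 132.9 Hz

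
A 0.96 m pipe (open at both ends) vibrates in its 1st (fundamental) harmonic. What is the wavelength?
λₙ = 2L/n = 1.92 m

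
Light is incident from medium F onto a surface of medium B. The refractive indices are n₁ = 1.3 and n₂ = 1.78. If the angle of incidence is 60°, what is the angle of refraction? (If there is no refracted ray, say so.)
sin θ₂ = (n₁/n₂)·sin θ₁ = 0.6325 → θ₂ = 39.23°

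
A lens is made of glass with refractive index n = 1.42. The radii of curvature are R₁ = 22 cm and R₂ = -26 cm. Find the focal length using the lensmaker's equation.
1/f = (n − 1)(1/R₁ − 1/R₂) → f = 28.37 cm (converging lens)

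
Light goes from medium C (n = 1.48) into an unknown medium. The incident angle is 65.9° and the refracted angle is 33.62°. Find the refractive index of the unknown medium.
n₂ = n₁·sin θ₁ / sin θ₂ = 2.44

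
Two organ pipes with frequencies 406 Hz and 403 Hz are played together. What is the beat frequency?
3 Hz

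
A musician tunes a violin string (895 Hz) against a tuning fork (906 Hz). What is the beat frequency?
11 Hz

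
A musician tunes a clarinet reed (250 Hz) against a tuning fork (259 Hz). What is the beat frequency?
9 Hz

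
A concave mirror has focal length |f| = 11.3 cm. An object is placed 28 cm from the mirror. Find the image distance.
f = +11.3 cm (concave); 1/di = 1/f − 1/do → di = 18.95 cm (real image, in front of mirror)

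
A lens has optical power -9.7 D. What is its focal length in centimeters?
f = 1/P = -10.31 cm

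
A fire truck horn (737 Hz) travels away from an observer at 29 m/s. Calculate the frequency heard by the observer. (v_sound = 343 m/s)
f_obs = f·v/(v + v_s) = 679.5 Hz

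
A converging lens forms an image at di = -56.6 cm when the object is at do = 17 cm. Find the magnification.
M = −di/do = 3.329 (upright image)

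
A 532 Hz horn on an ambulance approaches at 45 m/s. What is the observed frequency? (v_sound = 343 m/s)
f_obs = f·v/(v − v_s) = 612.3 Hz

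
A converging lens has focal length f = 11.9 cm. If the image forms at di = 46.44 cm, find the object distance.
1/do = 1/f − 1/di → do = 16 cm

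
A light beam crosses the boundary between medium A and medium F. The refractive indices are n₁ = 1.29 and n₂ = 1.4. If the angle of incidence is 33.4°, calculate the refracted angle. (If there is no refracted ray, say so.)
sin θ₂ = (n₁/n₂)·sin θ₁ = 0.5072 → θ₂ = 30.48°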